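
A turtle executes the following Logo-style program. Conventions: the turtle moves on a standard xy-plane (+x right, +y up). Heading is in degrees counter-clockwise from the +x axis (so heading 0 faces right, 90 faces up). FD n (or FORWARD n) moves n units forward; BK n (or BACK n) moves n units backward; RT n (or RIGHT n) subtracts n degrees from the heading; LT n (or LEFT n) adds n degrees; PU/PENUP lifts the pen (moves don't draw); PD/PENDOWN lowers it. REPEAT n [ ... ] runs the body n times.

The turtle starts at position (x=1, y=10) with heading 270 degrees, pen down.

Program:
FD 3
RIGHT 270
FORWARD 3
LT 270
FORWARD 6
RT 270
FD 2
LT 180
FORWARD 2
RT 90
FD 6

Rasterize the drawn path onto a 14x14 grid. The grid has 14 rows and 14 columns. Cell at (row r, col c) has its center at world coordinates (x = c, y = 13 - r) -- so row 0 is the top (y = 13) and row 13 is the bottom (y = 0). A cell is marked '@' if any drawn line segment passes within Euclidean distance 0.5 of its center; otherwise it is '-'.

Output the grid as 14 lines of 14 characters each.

Segment 0: (1,10) -> (1,7)
Segment 1: (1,7) -> (4,7)
Segment 2: (4,7) -> (4,1)
Segment 3: (4,1) -> (6,1)
Segment 4: (6,1) -> (4,1)
Segment 5: (4,1) -> (4,7)

Answer: --------------
--------------
--------------
-@------------
-@------------
-@------------
-@@@@---------
----@---------
----@---------
----@---------
----@---------
----@---------
----@@@-------
--------------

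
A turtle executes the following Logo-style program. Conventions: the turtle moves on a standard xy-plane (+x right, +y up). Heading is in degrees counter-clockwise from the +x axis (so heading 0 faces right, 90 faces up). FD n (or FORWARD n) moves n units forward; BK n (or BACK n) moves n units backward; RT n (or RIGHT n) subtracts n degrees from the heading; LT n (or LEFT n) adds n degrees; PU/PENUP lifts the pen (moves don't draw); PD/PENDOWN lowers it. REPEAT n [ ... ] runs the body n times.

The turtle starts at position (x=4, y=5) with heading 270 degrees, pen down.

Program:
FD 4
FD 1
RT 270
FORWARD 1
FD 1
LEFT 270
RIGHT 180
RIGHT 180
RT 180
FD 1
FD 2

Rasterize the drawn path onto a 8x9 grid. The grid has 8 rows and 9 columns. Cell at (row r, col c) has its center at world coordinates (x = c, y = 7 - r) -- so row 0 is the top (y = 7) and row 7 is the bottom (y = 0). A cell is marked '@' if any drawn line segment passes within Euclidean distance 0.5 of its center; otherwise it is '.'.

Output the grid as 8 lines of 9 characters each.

Answer: .........
.........
....@....
....@....
....@.@..
....@.@..
....@.@..
....@@@..

Derivation:
Segment 0: (4,5) -> (4,1)
Segment 1: (4,1) -> (4,0)
Segment 2: (4,0) -> (5,0)
Segment 3: (5,0) -> (6,0)
Segment 4: (6,0) -> (6,1)
Segment 5: (6,1) -> (6,3)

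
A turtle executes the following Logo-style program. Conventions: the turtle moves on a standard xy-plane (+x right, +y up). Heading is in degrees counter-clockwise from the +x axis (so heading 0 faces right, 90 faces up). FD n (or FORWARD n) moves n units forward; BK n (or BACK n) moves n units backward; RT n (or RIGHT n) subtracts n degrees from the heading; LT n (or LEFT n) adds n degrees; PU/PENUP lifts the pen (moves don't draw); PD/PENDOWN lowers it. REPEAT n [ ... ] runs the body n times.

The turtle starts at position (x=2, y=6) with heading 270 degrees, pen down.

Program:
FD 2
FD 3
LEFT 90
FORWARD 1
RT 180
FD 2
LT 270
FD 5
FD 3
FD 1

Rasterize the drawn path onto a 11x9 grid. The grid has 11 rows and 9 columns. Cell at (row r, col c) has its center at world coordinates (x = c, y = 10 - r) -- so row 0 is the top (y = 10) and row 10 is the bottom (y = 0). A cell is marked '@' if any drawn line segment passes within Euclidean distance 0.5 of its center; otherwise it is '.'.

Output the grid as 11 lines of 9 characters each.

Segment 0: (2,6) -> (2,4)
Segment 1: (2,4) -> (2,1)
Segment 2: (2,1) -> (3,1)
Segment 3: (3,1) -> (1,1)
Segment 4: (1,1) -> (1,6)
Segment 5: (1,6) -> (1,9)
Segment 6: (1,9) -> (1,10)

Answer: .@.......
.@.......
.@.......
.@.......
.@@......
.@@......
.@@......
.@@......
.@@......
.@@@.....
.........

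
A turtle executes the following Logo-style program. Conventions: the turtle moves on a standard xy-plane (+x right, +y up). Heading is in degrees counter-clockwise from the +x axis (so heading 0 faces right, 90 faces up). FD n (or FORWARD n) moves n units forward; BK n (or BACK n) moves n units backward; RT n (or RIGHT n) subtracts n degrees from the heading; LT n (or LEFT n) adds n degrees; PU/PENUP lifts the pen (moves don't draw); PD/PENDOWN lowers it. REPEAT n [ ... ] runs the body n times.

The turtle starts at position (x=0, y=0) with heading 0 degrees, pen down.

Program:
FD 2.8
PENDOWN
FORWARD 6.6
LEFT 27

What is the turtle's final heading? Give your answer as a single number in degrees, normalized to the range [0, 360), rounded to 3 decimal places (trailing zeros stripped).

Executing turtle program step by step:
Start: pos=(0,0), heading=0, pen down
FD 2.8: (0,0) -> (2.8,0) [heading=0, draw]
PD: pen down
FD 6.6: (2.8,0) -> (9.4,0) [heading=0, draw]
LT 27: heading 0 -> 27
Final: pos=(9.4,0), heading=27, 2 segment(s) drawn

Answer: 27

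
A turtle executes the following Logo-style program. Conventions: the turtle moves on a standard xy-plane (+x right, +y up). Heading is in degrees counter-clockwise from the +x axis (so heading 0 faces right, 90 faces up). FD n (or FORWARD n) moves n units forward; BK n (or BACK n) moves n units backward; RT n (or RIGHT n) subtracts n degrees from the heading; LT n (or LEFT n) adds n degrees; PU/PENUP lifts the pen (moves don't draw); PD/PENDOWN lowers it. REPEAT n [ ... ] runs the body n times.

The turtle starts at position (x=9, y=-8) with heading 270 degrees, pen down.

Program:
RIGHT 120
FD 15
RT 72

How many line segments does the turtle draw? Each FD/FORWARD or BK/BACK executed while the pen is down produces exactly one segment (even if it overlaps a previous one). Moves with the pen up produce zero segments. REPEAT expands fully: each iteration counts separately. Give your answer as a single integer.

Executing turtle program step by step:
Start: pos=(9,-8), heading=270, pen down
RT 120: heading 270 -> 150
FD 15: (9,-8) -> (-3.99,-0.5) [heading=150, draw]
RT 72: heading 150 -> 78
Final: pos=(-3.99,-0.5), heading=78, 1 segment(s) drawn
Segments drawn: 1

Answer: 1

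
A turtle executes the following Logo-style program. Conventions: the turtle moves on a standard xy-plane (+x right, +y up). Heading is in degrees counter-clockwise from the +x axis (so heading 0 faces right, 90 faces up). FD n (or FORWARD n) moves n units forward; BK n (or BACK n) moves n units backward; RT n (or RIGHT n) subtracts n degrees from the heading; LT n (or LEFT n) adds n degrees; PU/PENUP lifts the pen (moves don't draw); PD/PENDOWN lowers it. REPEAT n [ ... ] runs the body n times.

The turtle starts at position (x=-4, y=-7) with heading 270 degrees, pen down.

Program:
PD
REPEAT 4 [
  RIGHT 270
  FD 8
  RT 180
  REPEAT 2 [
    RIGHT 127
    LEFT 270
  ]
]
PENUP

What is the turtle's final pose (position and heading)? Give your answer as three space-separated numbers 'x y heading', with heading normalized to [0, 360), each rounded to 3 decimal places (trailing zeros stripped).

Executing turtle program step by step:
Start: pos=(-4,-7), heading=270, pen down
PD: pen down
REPEAT 4 [
  -- iteration 1/4 --
  RT 270: heading 270 -> 0
  FD 8: (-4,-7) -> (4,-7) [heading=0, draw]
  RT 180: heading 0 -> 180
  REPEAT 2 [
    -- iteration 1/2 --
    RT 127: heading 180 -> 53
    LT 270: heading 53 -> 323
    -- iteration 2/2 --
    RT 127: heading 323 -> 196
    LT 270: heading 196 -> 106
  ]
  -- iteration 2/4 --
  RT 270: heading 106 -> 196
  FD 8: (4,-7) -> (-3.69,-9.205) [heading=196, draw]
  RT 180: heading 196 -> 16
  REPEAT 2 [
    -- iteration 1/2 --
    RT 127: heading 16 -> 249
    LT 270: heading 249 -> 159
    -- iteration 2/2 --
    RT 127: heading 159 -> 32
    LT 270: heading 32 -> 302
  ]
  -- iteration 3/4 --
  RT 270: heading 302 -> 32
  FD 8: (-3.69,-9.205) -> (3.094,-4.966) [heading=32, draw]
  RT 180: heading 32 -> 212
  REPEAT 2 [
    -- iteration 1/2 --
    RT 127: heading 212 -> 85
    LT 270: heading 85 -> 355
    -- iteration 2/2 --
    RT 127: heading 355 -> 228
    LT 270: heading 228 -> 138
  ]
  -- iteration 4/4 --
  RT 270: heading 138 -> 228
  FD 8: (3.094,-4.966) -> (-2.259,-10.911) [heading=228, draw]
  RT 180: heading 228 -> 48
  REPEAT 2 [
    -- iteration 1/2 --
    RT 127: heading 48 -> 281
    LT 270: heading 281 -> 191
    -- iteration 2/2 --
    RT 127: heading 191 -> 64
    LT 270: heading 64 -> 334
  ]
]
PU: pen up
Final: pos=(-2.259,-10.911), heading=334, 4 segment(s) drawn

Answer: -2.259 -10.911 334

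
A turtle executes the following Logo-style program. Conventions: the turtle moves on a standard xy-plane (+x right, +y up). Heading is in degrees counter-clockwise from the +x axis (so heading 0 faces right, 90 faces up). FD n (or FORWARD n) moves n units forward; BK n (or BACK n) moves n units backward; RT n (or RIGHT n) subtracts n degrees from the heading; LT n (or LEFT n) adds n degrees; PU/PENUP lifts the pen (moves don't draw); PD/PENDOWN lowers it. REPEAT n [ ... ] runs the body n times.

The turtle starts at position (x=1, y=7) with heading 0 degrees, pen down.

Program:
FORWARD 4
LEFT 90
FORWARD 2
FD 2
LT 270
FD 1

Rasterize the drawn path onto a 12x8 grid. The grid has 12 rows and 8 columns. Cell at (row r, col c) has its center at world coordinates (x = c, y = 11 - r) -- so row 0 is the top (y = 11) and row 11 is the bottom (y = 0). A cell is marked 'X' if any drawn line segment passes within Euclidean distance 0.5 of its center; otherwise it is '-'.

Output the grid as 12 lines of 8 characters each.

Answer: -----XX-
-----X--
-----X--
-----X--
-XXXXX--
--------
--------
--------
--------
--------
--------
--------

Derivation:
Segment 0: (1,7) -> (5,7)
Segment 1: (5,7) -> (5,9)
Segment 2: (5,9) -> (5,11)
Segment 3: (5,11) -> (6,11)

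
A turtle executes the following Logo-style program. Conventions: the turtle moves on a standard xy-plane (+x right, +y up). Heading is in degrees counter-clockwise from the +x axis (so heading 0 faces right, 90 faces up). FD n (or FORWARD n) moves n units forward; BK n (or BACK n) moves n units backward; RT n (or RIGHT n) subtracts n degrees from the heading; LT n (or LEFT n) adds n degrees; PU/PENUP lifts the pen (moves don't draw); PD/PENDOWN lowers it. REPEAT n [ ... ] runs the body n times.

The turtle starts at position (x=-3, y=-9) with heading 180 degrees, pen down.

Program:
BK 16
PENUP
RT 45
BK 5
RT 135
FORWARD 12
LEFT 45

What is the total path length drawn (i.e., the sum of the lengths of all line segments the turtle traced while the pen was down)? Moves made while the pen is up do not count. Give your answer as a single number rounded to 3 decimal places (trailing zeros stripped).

Answer: 16

Derivation:
Executing turtle program step by step:
Start: pos=(-3,-9), heading=180, pen down
BK 16: (-3,-9) -> (13,-9) [heading=180, draw]
PU: pen up
RT 45: heading 180 -> 135
BK 5: (13,-9) -> (16.536,-12.536) [heading=135, move]
RT 135: heading 135 -> 0
FD 12: (16.536,-12.536) -> (28.536,-12.536) [heading=0, move]
LT 45: heading 0 -> 45
Final: pos=(28.536,-12.536), heading=45, 1 segment(s) drawn

Segment lengths:
  seg 1: (-3,-9) -> (13,-9), length = 16
Total = 16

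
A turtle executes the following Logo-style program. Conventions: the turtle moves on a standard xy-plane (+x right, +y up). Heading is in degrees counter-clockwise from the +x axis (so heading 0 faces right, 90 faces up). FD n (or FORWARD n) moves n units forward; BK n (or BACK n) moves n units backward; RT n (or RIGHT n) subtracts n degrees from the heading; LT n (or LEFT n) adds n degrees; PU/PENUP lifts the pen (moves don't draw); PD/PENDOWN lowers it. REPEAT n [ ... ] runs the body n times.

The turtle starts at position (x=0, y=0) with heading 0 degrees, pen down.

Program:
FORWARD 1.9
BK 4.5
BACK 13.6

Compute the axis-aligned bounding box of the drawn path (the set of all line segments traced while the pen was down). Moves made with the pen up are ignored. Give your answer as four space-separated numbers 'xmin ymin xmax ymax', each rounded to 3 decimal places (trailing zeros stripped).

Answer: -16.2 0 1.9 0

Derivation:
Executing turtle program step by step:
Start: pos=(0,0), heading=0, pen down
FD 1.9: (0,0) -> (1.9,0) [heading=0, draw]
BK 4.5: (1.9,0) -> (-2.6,0) [heading=0, draw]
BK 13.6: (-2.6,0) -> (-16.2,0) [heading=0, draw]
Final: pos=(-16.2,0), heading=0, 3 segment(s) drawn

Segment endpoints: x in {-16.2, -2.6, 0, 1.9}, y in {0}
xmin=-16.2, ymin=0, xmax=1.9, ymax=0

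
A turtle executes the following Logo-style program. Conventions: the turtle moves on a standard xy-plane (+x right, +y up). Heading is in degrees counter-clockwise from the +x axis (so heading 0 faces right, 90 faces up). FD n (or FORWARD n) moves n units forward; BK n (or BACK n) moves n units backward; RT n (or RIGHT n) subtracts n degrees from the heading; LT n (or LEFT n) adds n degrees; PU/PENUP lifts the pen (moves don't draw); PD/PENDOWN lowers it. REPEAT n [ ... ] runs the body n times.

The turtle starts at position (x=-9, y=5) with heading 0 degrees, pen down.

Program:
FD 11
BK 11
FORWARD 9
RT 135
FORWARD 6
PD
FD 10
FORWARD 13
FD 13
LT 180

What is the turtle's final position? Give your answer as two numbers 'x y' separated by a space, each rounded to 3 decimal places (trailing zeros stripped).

Executing turtle program step by step:
Start: pos=(-9,5), heading=0, pen down
FD 11: (-9,5) -> (2,5) [heading=0, draw]
BK 11: (2,5) -> (-9,5) [heading=0, draw]
FD 9: (-9,5) -> (0,5) [heading=0, draw]
RT 135: heading 0 -> 225
FD 6: (0,5) -> (-4.243,0.757) [heading=225, draw]
PD: pen down
FD 10: (-4.243,0.757) -> (-11.314,-6.314) [heading=225, draw]
FD 13: (-11.314,-6.314) -> (-20.506,-15.506) [heading=225, draw]
FD 13: (-20.506,-15.506) -> (-29.698,-24.698) [heading=225, draw]
LT 180: heading 225 -> 45
Final: pos=(-29.698,-24.698), heading=45, 7 segment(s) drawn

Answer: -29.698 -24.698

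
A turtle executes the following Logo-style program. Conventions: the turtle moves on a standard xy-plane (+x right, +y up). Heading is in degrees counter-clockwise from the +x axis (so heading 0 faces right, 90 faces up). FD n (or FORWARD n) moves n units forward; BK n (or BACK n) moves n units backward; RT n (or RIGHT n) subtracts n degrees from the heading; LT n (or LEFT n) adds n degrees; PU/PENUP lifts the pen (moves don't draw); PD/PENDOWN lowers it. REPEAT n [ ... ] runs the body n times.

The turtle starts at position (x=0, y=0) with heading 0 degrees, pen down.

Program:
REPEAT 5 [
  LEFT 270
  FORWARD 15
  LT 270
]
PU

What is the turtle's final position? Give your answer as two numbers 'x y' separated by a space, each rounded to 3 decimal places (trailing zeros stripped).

Executing turtle program step by step:
Start: pos=(0,0), heading=0, pen down
REPEAT 5 [
  -- iteration 1/5 --
  LT 270: heading 0 -> 270
  FD 15: (0,0) -> (0,-15) [heading=270, draw]
  LT 270: heading 270 -> 180
  -- iteration 2/5 --
  LT 270: heading 180 -> 90
  FD 15: (0,-15) -> (0,0) [heading=90, draw]
  LT 270: heading 90 -> 0
  -- iteration 3/5 --
  LT 270: heading 0 -> 270
  FD 15: (0,0) -> (0,-15) [heading=270, draw]
  LT 270: heading 270 -> 180
  -- iteration 4/5 --
  LT 270: heading 180 -> 90
  FD 15: (0,-15) -> (0,0) [heading=90, draw]
  LT 270: heading 90 -> 0
  -- iteration 5/5 --
  LT 270: heading 0 -> 270
  FD 15: (0,0) -> (0,-15) [heading=270, draw]
  LT 270: heading 270 -> 180
]
PU: pen up
Final: pos=(0,-15), heading=180, 5 segment(s) drawn

Answer: 0 -15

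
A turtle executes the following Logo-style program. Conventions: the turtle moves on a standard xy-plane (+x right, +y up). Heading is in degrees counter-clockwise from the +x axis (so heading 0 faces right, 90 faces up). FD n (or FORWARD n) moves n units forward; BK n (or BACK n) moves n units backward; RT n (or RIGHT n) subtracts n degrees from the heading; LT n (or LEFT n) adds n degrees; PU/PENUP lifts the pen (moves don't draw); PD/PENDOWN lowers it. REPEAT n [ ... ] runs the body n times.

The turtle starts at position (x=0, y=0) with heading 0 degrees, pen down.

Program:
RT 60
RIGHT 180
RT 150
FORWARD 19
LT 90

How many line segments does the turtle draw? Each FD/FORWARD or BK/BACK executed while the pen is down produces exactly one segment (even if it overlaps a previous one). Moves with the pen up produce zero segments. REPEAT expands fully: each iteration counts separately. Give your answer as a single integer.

Answer: 1

Derivation:
Executing turtle program step by step:
Start: pos=(0,0), heading=0, pen down
RT 60: heading 0 -> 300
RT 180: heading 300 -> 120
RT 150: heading 120 -> 330
FD 19: (0,0) -> (16.454,-9.5) [heading=330, draw]
LT 90: heading 330 -> 60
Final: pos=(16.454,-9.5), heading=60, 1 segment(s) drawn
Segments drawn: 1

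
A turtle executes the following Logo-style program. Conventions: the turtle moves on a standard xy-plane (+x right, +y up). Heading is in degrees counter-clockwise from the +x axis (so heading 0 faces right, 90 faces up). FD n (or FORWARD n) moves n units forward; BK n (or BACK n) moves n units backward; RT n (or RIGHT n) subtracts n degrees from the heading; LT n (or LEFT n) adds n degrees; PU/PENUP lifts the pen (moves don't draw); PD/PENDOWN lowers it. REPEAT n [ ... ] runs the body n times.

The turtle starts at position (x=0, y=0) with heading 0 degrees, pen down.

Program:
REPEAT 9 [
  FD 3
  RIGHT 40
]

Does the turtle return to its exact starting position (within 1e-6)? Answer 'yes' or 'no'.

Answer: yes

Derivation:
Executing turtle program step by step:
Start: pos=(0,0), heading=0, pen down
REPEAT 9 [
  -- iteration 1/9 --
  FD 3: (0,0) -> (3,0) [heading=0, draw]
  RT 40: heading 0 -> 320
  -- iteration 2/9 --
  FD 3: (3,0) -> (5.298,-1.928) [heading=320, draw]
  RT 40: heading 320 -> 280
  -- iteration 3/9 --
  FD 3: (5.298,-1.928) -> (5.819,-4.883) [heading=280, draw]
  RT 40: heading 280 -> 240
  -- iteration 4/9 --
  FD 3: (5.819,-4.883) -> (4.319,-7.481) [heading=240, draw]
  RT 40: heading 240 -> 200
  -- iteration 5/9 --
  FD 3: (4.319,-7.481) -> (1.5,-8.507) [heading=200, draw]
  RT 40: heading 200 -> 160
  -- iteration 6/9 --
  FD 3: (1.5,-8.507) -> (-1.319,-7.481) [heading=160, draw]
  RT 40: heading 160 -> 120
  -- iteration 7/9 --
  FD 3: (-1.319,-7.481) -> (-2.819,-4.883) [heading=120, draw]
  RT 40: heading 120 -> 80
  -- iteration 8/9 --
  FD 3: (-2.819,-4.883) -> (-2.298,-1.928) [heading=80, draw]
  RT 40: heading 80 -> 40
  -- iteration 9/9 --
  FD 3: (-2.298,-1.928) -> (0,0) [heading=40, draw]
  RT 40: heading 40 -> 0
]
Final: pos=(0,0), heading=0, 9 segment(s) drawn

Start position: (0, 0)
Final position: (0, 0)
Distance = 0; < 1e-6 -> CLOSED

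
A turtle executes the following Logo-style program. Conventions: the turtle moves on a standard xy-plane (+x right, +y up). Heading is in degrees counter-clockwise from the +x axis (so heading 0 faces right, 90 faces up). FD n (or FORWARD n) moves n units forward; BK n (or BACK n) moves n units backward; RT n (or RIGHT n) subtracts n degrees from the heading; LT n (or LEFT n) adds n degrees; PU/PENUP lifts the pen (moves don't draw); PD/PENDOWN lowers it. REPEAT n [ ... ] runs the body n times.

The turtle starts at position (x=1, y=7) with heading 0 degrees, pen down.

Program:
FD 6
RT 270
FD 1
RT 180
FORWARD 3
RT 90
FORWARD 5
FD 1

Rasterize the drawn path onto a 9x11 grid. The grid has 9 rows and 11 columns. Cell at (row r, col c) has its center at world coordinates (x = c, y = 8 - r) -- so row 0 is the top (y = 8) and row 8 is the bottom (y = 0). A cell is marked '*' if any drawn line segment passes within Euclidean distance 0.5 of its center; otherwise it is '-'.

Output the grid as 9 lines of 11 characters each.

Answer: -------*---
-*******---
-------*---
-*******---
-----------
-----------
-----------
-----------
-----------

Derivation:
Segment 0: (1,7) -> (7,7)
Segment 1: (7,7) -> (7,8)
Segment 2: (7,8) -> (7,5)
Segment 3: (7,5) -> (2,5)
Segment 4: (2,5) -> (1,5)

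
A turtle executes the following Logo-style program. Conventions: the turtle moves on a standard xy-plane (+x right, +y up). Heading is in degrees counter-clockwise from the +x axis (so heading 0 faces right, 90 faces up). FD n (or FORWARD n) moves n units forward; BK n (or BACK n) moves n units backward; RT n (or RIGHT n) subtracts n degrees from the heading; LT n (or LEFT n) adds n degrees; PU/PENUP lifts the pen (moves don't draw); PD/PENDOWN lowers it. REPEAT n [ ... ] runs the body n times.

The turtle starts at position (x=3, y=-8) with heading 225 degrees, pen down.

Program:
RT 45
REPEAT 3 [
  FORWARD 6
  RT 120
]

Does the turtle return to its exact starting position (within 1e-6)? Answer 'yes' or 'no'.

Answer: yes

Derivation:
Executing turtle program step by step:
Start: pos=(3,-8), heading=225, pen down
RT 45: heading 225 -> 180
REPEAT 3 [
  -- iteration 1/3 --
  FD 6: (3,-8) -> (-3,-8) [heading=180, draw]
  RT 120: heading 180 -> 60
  -- iteration 2/3 --
  FD 6: (-3,-8) -> (0,-2.804) [heading=60, draw]
  RT 120: heading 60 -> 300
  -- iteration 3/3 --
  FD 6: (0,-2.804) -> (3,-8) [heading=300, draw]
  RT 120: heading 300 -> 180
]
Final: pos=(3,-8), heading=180, 3 segment(s) drawn

Start position: (3, -8)
Final position: (3, -8)
Distance = 0; < 1e-6 -> CLOSED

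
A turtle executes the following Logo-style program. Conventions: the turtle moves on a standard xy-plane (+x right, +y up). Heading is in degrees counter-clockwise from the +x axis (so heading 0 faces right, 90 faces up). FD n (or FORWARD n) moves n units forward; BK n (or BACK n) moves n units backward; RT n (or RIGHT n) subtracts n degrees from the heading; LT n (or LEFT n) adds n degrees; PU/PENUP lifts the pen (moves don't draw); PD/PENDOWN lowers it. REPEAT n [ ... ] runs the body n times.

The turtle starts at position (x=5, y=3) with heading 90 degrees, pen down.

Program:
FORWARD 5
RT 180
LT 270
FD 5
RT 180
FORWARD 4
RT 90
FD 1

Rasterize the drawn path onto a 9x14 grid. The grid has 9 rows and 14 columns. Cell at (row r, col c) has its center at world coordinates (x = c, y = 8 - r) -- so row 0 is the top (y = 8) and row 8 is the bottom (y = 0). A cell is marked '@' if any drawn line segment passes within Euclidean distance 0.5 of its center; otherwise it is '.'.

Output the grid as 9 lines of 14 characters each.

Answer: @@@@@@........
....@@........
.....@........
.....@........
.....@........
.....@........
..............
..............
..............

Derivation:
Segment 0: (5,3) -> (5,8)
Segment 1: (5,8) -> (0,8)
Segment 2: (0,8) -> (4,8)
Segment 3: (4,8) -> (4,7)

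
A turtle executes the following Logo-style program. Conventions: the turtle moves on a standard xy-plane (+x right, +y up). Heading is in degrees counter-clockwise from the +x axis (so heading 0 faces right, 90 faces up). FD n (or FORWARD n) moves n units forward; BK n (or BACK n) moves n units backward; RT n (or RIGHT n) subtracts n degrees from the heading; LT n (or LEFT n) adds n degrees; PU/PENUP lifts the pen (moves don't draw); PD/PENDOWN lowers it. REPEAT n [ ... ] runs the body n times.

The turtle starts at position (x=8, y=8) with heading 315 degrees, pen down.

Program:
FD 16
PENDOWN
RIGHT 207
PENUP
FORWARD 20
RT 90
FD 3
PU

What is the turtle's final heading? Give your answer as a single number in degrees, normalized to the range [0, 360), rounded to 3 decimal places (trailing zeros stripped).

Executing turtle program step by step:
Start: pos=(8,8), heading=315, pen down
FD 16: (8,8) -> (19.314,-3.314) [heading=315, draw]
PD: pen down
RT 207: heading 315 -> 108
PU: pen up
FD 20: (19.314,-3.314) -> (13.133,15.707) [heading=108, move]
RT 90: heading 108 -> 18
FD 3: (13.133,15.707) -> (15.987,16.634) [heading=18, move]
PU: pen up
Final: pos=(15.987,16.634), heading=18, 1 segment(s) drawn

Answer: 18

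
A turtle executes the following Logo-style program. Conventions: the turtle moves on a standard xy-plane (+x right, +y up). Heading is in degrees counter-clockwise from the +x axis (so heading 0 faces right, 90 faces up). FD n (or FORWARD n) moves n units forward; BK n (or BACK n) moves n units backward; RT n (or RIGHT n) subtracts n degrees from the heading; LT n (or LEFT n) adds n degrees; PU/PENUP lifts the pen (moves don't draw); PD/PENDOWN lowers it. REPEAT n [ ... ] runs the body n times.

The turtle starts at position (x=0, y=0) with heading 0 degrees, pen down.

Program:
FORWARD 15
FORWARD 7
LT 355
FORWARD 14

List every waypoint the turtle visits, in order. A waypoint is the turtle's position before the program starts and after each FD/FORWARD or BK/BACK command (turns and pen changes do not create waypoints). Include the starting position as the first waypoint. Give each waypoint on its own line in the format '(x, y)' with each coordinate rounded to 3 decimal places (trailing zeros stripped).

Answer: (0, 0)
(15, 0)
(22, 0)
(35.947, -1.22)

Derivation:
Executing turtle program step by step:
Start: pos=(0,0), heading=0, pen down
FD 15: (0,0) -> (15,0) [heading=0, draw]
FD 7: (15,0) -> (22,0) [heading=0, draw]
LT 355: heading 0 -> 355
FD 14: (22,0) -> (35.947,-1.22) [heading=355, draw]
Final: pos=(35.947,-1.22), heading=355, 3 segment(s) drawn
Waypoints (4 total):
(0, 0)
(15, 0)
(22, 0)
(35.947, -1.22)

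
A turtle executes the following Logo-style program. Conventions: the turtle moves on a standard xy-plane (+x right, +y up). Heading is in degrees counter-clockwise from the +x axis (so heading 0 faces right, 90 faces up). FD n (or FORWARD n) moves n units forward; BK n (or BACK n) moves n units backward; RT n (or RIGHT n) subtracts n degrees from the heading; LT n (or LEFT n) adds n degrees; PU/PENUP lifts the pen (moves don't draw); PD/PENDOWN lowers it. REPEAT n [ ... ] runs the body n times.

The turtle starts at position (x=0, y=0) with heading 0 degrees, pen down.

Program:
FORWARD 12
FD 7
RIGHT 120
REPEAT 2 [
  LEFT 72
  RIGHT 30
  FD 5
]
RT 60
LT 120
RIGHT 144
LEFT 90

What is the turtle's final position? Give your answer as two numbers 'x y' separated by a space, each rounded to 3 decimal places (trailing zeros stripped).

Executing turtle program step by step:
Start: pos=(0,0), heading=0, pen down
FD 12: (0,0) -> (12,0) [heading=0, draw]
FD 7: (12,0) -> (19,0) [heading=0, draw]
RT 120: heading 0 -> 240
REPEAT 2 [
  -- iteration 1/2 --
  LT 72: heading 240 -> 312
  RT 30: heading 312 -> 282
  FD 5: (19,0) -> (20.04,-4.891) [heading=282, draw]
  -- iteration 2/2 --
  LT 72: heading 282 -> 354
  RT 30: heading 354 -> 324
  FD 5: (20.04,-4.891) -> (24.085,-7.83) [heading=324, draw]
]
RT 60: heading 324 -> 264
LT 120: heading 264 -> 24
RT 144: heading 24 -> 240
LT 90: heading 240 -> 330
Final: pos=(24.085,-7.83), heading=330, 4 segment(s) drawn

Answer: 24.085 -7.83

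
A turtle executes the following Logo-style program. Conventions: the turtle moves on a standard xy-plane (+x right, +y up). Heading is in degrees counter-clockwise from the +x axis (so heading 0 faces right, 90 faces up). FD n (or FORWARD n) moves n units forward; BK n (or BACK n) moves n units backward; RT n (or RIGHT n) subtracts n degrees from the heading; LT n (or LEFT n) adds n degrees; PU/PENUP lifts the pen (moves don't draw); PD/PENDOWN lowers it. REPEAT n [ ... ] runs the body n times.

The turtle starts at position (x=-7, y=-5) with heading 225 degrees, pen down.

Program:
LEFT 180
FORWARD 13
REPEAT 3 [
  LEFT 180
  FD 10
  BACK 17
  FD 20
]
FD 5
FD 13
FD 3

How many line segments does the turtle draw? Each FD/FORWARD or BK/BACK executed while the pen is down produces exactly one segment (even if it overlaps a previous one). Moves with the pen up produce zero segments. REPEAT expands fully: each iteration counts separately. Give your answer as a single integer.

Executing turtle program step by step:
Start: pos=(-7,-5), heading=225, pen down
LT 180: heading 225 -> 45
FD 13: (-7,-5) -> (2.192,4.192) [heading=45, draw]
REPEAT 3 [
  -- iteration 1/3 --
  LT 180: heading 45 -> 225
  FD 10: (2.192,4.192) -> (-4.879,-2.879) [heading=225, draw]
  BK 17: (-4.879,-2.879) -> (7.142,9.142) [heading=225, draw]
  FD 20: (7.142,9.142) -> (-7,-5) [heading=225, draw]
  -- iteration 2/3 --
  LT 180: heading 225 -> 45
  FD 10: (-7,-5) -> (0.071,2.071) [heading=45, draw]
  BK 17: (0.071,2.071) -> (-11.95,-9.95) [heading=45, draw]
  FD 20: (-11.95,-9.95) -> (2.192,4.192) [heading=45, draw]
  -- iteration 3/3 --
  LT 180: heading 45 -> 225
  FD 10: (2.192,4.192) -> (-4.879,-2.879) [heading=225, draw]
  BK 17: (-4.879,-2.879) -> (7.142,9.142) [heading=225, draw]
  FD 20: (7.142,9.142) -> (-7,-5) [heading=225, draw]
]
FD 5: (-7,-5) -> (-10.536,-8.536) [heading=225, draw]
FD 13: (-10.536,-8.536) -> (-19.728,-17.728) [heading=225, draw]
FD 3: (-19.728,-17.728) -> (-21.849,-19.849) [heading=225, draw]
Final: pos=(-21.849,-19.849), heading=225, 13 segment(s) drawn
Segments drawn: 13

Answer: 13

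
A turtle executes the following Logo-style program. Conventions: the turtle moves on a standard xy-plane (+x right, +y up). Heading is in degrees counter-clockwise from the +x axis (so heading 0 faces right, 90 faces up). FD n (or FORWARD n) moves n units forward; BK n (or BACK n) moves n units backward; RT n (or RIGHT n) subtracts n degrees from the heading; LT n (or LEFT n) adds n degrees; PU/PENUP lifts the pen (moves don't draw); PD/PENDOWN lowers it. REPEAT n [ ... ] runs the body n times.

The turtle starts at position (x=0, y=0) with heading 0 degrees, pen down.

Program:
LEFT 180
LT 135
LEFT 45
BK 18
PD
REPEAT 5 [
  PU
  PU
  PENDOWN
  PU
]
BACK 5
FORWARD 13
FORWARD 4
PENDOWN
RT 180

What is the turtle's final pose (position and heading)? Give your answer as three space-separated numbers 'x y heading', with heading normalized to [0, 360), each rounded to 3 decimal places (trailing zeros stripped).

Answer: -6 0 180

Derivation:
Executing turtle program step by step:
Start: pos=(0,0), heading=0, pen down
LT 180: heading 0 -> 180
LT 135: heading 180 -> 315
LT 45: heading 315 -> 0
BK 18: (0,0) -> (-18,0) [heading=0, draw]
PD: pen down
REPEAT 5 [
  -- iteration 1/5 --
  PU: pen up
  PU: pen up
  PD: pen down
  PU: pen up
  -- iteration 2/5 --
  PU: pen up
  PU: pen up
  PD: pen down
  PU: pen up
  -- iteration 3/5 --
  PU: pen up
  PU: pen up
  PD: pen down
  PU: pen up
  -- iteration 4/5 --
  PU: pen up
  PU: pen up
  PD: pen down
  PU: pen up
  -- iteration 5/5 --
  PU: pen up
  PU: pen up
  PD: pen down
  PU: pen up
]
BK 5: (-18,0) -> (-23,0) [heading=0, move]
FD 13: (-23,0) -> (-10,0) [heading=0, move]
FD 4: (-10,0) -> (-6,0) [heading=0, move]
PD: pen down
RT 180: heading 0 -> 180
Final: pos=(-6,0), heading=180, 1 segment(s) drawn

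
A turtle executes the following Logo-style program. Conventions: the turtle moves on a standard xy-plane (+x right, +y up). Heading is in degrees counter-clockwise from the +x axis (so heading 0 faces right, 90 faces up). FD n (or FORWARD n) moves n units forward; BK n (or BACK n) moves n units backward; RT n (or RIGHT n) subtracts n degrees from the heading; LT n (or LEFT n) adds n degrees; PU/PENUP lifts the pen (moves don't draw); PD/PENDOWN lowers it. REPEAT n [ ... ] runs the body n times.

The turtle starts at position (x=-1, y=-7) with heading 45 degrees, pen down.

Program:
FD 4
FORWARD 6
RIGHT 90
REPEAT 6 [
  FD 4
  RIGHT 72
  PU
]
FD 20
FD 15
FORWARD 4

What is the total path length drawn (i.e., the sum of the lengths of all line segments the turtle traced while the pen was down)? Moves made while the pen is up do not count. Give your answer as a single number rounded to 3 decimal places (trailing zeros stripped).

Answer: 14

Derivation:
Executing turtle program step by step:
Start: pos=(-1,-7), heading=45, pen down
FD 4: (-1,-7) -> (1.828,-4.172) [heading=45, draw]
FD 6: (1.828,-4.172) -> (6.071,0.071) [heading=45, draw]
RT 90: heading 45 -> 315
REPEAT 6 [
  -- iteration 1/6 --
  FD 4: (6.071,0.071) -> (8.899,-2.757) [heading=315, draw]
  RT 72: heading 315 -> 243
  PU: pen up
  -- iteration 2/6 --
  FD 4: (8.899,-2.757) -> (7.084,-6.321) [heading=243, move]
  RT 72: heading 243 -> 171
  PU: pen up
  -- iteration 3/6 --
  FD 4: (7.084,-6.321) -> (3.133,-5.696) [heading=171, move]
  RT 72: heading 171 -> 99
  PU: pen up
  -- iteration 4/6 --
  FD 4: (3.133,-5.696) -> (2.507,-1.745) [heading=99, move]
  RT 72: heading 99 -> 27
  PU: pen up
  -- iteration 5/6 --
  FD 4: (2.507,-1.745) -> (6.071,0.071) [heading=27, move]
  RT 72: heading 27 -> 315
  PU: pen up
  -- iteration 6/6 --
  FD 4: (6.071,0.071) -> (8.899,-2.757) [heading=315, move]
  RT 72: heading 315 -> 243
  PU: pen up
]
FD 20: (8.899,-2.757) -> (-0.18,-20.577) [heading=243, move]
FD 15: (-0.18,-20.577) -> (-6.99,-33.943) [heading=243, move]
FD 4: (-6.99,-33.943) -> (-8.806,-37.507) [heading=243, move]
Final: pos=(-8.806,-37.507), heading=243, 3 segment(s) drawn

Segment lengths:
  seg 1: (-1,-7) -> (1.828,-4.172), length = 4
  seg 2: (1.828,-4.172) -> (6.071,0.071), length = 6
  seg 3: (6.071,0.071) -> (8.899,-2.757), length = 4
Total = 14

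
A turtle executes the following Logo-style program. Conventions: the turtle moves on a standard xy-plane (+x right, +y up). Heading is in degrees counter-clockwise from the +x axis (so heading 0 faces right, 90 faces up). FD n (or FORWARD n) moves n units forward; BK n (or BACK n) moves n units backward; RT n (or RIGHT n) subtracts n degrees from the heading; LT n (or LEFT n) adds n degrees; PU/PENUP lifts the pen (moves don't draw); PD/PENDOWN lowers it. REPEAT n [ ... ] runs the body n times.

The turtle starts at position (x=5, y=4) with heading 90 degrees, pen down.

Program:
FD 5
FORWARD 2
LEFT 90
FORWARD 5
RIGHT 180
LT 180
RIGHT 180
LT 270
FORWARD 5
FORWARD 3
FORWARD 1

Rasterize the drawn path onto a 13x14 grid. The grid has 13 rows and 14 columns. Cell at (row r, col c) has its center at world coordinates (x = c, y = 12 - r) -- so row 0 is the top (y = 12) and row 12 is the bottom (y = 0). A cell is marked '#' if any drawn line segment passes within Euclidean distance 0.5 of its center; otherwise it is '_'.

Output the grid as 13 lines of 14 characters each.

Segment 0: (5,4) -> (5,9)
Segment 1: (5,9) -> (5,11)
Segment 2: (5,11) -> (0,11)
Segment 3: (0,11) -> (-0,6)
Segment 4: (-0,6) -> (-0,3)
Segment 5: (-0,3) -> (-0,2)

Answer: ______________
######________
#____#________
#____#________
#____#________
#____#________
#____#________
#____#________
#____#________
#_____________
#_____________
______________
______________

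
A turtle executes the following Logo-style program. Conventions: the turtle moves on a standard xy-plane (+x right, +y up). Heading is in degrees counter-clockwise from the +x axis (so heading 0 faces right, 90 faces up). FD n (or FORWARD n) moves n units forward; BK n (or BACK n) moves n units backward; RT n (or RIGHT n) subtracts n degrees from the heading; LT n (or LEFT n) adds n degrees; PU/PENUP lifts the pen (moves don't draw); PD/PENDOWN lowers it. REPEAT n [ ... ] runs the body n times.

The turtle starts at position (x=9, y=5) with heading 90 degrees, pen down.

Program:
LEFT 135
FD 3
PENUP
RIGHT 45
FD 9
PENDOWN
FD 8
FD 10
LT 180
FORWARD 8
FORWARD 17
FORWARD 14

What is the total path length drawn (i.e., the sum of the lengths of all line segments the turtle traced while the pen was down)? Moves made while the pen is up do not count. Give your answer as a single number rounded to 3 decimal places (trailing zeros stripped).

Executing turtle program step by step:
Start: pos=(9,5), heading=90, pen down
LT 135: heading 90 -> 225
FD 3: (9,5) -> (6.879,2.879) [heading=225, draw]
PU: pen up
RT 45: heading 225 -> 180
FD 9: (6.879,2.879) -> (-2.121,2.879) [heading=180, move]
PD: pen down
FD 8: (-2.121,2.879) -> (-10.121,2.879) [heading=180, draw]
FD 10: (-10.121,2.879) -> (-20.121,2.879) [heading=180, draw]
LT 180: heading 180 -> 0
FD 8: (-20.121,2.879) -> (-12.121,2.879) [heading=0, draw]
FD 17: (-12.121,2.879) -> (4.879,2.879) [heading=0, draw]
FD 14: (4.879,2.879) -> (18.879,2.879) [heading=0, draw]
Final: pos=(18.879,2.879), heading=0, 6 segment(s) drawn

Segment lengths:
  seg 1: (9,5) -> (6.879,2.879), length = 3
  seg 2: (-2.121,2.879) -> (-10.121,2.879), length = 8
  seg 3: (-10.121,2.879) -> (-20.121,2.879), length = 10
  seg 4: (-20.121,2.879) -> (-12.121,2.879), length = 8
  seg 5: (-12.121,2.879) -> (4.879,2.879), length = 17
  seg 6: (4.879,2.879) -> (18.879,2.879), length = 14
Total = 60

Answer: 60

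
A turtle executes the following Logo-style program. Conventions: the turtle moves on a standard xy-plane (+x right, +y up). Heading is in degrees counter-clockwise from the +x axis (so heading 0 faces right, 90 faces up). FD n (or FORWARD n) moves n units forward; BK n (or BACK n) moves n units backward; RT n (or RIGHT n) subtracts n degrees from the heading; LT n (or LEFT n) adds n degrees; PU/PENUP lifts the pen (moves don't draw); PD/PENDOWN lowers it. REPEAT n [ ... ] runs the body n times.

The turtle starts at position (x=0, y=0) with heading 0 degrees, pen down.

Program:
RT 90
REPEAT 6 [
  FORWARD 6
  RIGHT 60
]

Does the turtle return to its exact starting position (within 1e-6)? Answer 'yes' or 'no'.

Executing turtle program step by step:
Start: pos=(0,0), heading=0, pen down
RT 90: heading 0 -> 270
REPEAT 6 [
  -- iteration 1/6 --
  FD 6: (0,0) -> (0,-6) [heading=270, draw]
  RT 60: heading 270 -> 210
  -- iteration 2/6 --
  FD 6: (0,-6) -> (-5.196,-9) [heading=210, draw]
  RT 60: heading 210 -> 150
  -- iteration 3/6 --
  FD 6: (-5.196,-9) -> (-10.392,-6) [heading=150, draw]
  RT 60: heading 150 -> 90
  -- iteration 4/6 --
  FD 6: (-10.392,-6) -> (-10.392,0) [heading=90, draw]
  RT 60: heading 90 -> 30
  -- iteration 5/6 --
  FD 6: (-10.392,0) -> (-5.196,3) [heading=30, draw]
  RT 60: heading 30 -> 330
  -- iteration 6/6 --
  FD 6: (-5.196,3) -> (0,0) [heading=330, draw]
  RT 60: heading 330 -> 270
]
Final: pos=(0,0), heading=270, 6 segment(s) drawn

Start position: (0, 0)
Final position: (0, 0)
Distance = 0; < 1e-6 -> CLOSED

Answer: yes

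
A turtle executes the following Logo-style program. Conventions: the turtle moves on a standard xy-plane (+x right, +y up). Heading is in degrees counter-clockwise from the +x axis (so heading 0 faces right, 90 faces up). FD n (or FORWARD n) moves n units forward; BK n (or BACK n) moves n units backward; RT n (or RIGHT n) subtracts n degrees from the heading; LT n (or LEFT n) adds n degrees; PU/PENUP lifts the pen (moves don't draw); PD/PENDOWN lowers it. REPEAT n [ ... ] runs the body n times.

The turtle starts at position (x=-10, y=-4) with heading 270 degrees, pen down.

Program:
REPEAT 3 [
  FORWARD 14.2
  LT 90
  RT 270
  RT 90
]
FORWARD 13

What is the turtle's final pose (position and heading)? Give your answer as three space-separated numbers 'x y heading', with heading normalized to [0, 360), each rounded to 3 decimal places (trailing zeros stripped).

Executing turtle program step by step:
Start: pos=(-10,-4), heading=270, pen down
REPEAT 3 [
  -- iteration 1/3 --
  FD 14.2: (-10,-4) -> (-10,-18.2) [heading=270, draw]
  LT 90: heading 270 -> 0
  RT 270: heading 0 -> 90
  RT 90: heading 90 -> 0
  -- iteration 2/3 --
  FD 14.2: (-10,-18.2) -> (4.2,-18.2) [heading=0, draw]
  LT 90: heading 0 -> 90
  RT 270: heading 90 -> 180
  RT 90: heading 180 -> 90
  -- iteration 3/3 --
  FD 14.2: (4.2,-18.2) -> (4.2,-4) [heading=90, draw]
  LT 90: heading 90 -> 180
  RT 270: heading 180 -> 270
  RT 90: heading 270 -> 180
]
FD 13: (4.2,-4) -> (-8.8,-4) [heading=180, draw]
Final: pos=(-8.8,-4), heading=180, 4 segment(s) drawn

Answer: -8.8 -4 180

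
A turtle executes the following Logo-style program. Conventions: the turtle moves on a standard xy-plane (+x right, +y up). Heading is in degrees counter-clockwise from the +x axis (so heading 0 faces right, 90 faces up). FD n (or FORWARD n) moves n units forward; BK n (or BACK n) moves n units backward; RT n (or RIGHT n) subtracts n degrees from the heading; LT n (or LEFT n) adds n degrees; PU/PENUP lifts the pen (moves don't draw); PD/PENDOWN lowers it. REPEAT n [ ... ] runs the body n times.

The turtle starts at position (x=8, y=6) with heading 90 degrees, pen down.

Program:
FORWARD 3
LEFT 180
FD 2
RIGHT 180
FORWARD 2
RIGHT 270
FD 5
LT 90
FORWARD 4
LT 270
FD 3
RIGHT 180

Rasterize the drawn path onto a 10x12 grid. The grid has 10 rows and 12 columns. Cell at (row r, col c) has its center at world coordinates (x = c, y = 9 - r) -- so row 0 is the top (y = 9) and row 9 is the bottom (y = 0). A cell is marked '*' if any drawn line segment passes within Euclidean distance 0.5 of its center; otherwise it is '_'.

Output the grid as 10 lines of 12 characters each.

Answer: ___******___
___*____*___
___*____*___
___*____*___
****________
____________
____________
____________
____________
____________

Derivation:
Segment 0: (8,6) -> (8,9)
Segment 1: (8,9) -> (8,7)
Segment 2: (8,7) -> (8,9)
Segment 3: (8,9) -> (3,9)
Segment 4: (3,9) -> (3,5)
Segment 5: (3,5) -> (0,5)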